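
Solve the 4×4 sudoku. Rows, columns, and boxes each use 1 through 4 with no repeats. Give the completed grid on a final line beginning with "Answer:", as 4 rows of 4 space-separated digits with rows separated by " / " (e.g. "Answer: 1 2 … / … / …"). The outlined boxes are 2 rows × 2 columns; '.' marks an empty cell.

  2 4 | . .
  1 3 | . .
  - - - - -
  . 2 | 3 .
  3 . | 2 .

Step 1. [r3c4∈{1,4}] 1 has one home in row 3: r3c4 ⇒ r3c4=1.
Step 2. [r2c4∈{2,4}] in row 2, 2 fits only at r2c4, so r2c4=2.
Step 3. [r2c3∈{4}] only 4 remains possible at r2c3. So r2c3=4.
Step 4. [r4c4∈{4}] only 4 remains possible at r4c4, so r4c4=4.
Step 5. [r3c1∈{4}] r3c1's peers cover all but 4 ⇒ r3c1=4.
Step 6. [r4c2∈{1}] r4c2's peers cover all but 1. So r4c2=1.
Step 7. [r1c4∈{3}] r1c4 has the single candidate 3 ⇒ r1c4=3.
Step 8. [r1c3∈{1}] r1c3 has the single candidate 1, so r1c3=1.

Answer: 2 4 1 3 / 1 3 4 2 / 4 2 3 1 / 3 1 2 4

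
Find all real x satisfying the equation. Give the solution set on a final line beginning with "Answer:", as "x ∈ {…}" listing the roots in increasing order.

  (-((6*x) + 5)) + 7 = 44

Step 1. [(-((6*x) + 5)) + 7 = 44] the outer +7 inverts by subtracting 7, so sub: -((6*x) + 5) = 37.
Step 2. [-((6*x) + 5) = 37] leading − — multiply by −1. So neg: (6*x) + 5 = -37.
Step 3. [(6*x) + 5 = -37] +5 is outermost — subtract 5 both sides. So sub: 6*x = -42.
Step 4. [6*x = -42] leading coefficient 6: divide by 6. So div: x = -7.

Answer: x ∈ {-7}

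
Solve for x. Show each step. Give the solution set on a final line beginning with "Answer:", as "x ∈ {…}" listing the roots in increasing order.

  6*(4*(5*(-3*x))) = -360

Step 1. [6*(4*(5*(-3*x))) = -360] LHS = 6·(…); ÷6 both sides. So div: 4*(5*(-3*x)) = -60.
Step 2. [4*(5*(-3*x)) = -60] leading coefficient 4: divide by 4, so div: 5*(-3*x) = -15.
Step 3. [5*(-3*x) = -15] 5·(inner) — divide through by 5. So div: -3*x = -3.
Step 4. [-3*x = -3] LHS = -3·(…); ÷-3 both sides ⇒ div: x = 1.

Answer: x ∈ {1}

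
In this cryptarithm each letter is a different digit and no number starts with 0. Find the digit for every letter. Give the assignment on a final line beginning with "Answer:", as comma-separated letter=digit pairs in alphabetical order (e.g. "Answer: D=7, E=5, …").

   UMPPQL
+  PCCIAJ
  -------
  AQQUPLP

Step 1. [col 1: L + J ≡ P (mod 10)] no forcing yet in column 1 (carry-in 0); L=4 is free and consistent — try it, so L=4.
Step 2. [col 1: L + J ≡ P (mod 10)] J=9 is one option consistent with column 1 (L + J ≡ P (mod 10), carry-in 0) — take it, so J=9.
Step 3. [col 1: L + J ≡ P (mod 10)] column 1: given L=4, J=9, carry-in 0, and digits 4,9 already taken and all letters distinct, L+J≡P (mod 10) forces P=3. So P=3.
Step 4. [col 2: Q + A ≡ L (mod 10)] A=1 is one option consistent with column 2 (Q + A ≡ L (mod 10), carry-in 1) — take it. So A=1.
Step 5. [col 2: Q + A ≡ L (mod 10)] in column 2 we have Q+A≡L with carry-in 1; given A=1, L=4 and digits 1,3,4,9 already taken and all letters distinct, that pins Q to 2 ⇒ Q=2.
Step 6. [col 3: P + I ≡ P (mod 10)] column 3: given P=3, carry-in 0, and digits 1,2,3,4,9 already taken and all letters distinct, P+I≡P (mod 10) forces I=0. So I=0.
Step 7. [col 4: P + C ≡ U (mod 10)] column 4: given P=3, carry-in 0, and digits 0,1,2,3,4,9 already taken and all letters distinct, P+C≡U (mod 10) forces C=5. So C=5.
Step 8. [col 4: P + C ≡ U (mod 10)] from column 4 (P=3, C=5, carry-in 0, digits 0,1,2,3,4,5,9 already taken and all letters distinct): U must equal 8 ⇒ U=8.
Step 9. [col 5: M + C ≡ Q (mod 10)] column 5 reads M+C+carry(0)=Q with C=5, Q=2; with digits 0,1,2,3,4,5,8,9 already taken and all letters distinct, the only value for M is 7, so M=7.

Answer: A=1, C=5, I=0, J=9, L=4, M=7, P=3, Q=2, U=8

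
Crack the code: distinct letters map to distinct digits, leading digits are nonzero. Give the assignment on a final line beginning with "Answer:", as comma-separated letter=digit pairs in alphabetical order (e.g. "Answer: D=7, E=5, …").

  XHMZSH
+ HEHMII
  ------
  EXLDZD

Step 1. [col 1: H + I ≡ D (mod 10)] no forcing yet in column 1 (carry-in 0); D=9 is free and consistent — try it, so D=9.
Step 2. [col 1: H + I ≡ D (mod 10)] column 1 (H + I ≡ D (mod 10), carry-in 0) doesn't pin H yet; pick H=4 and continue, so H=4.
Step 3. [col 1: H + I ≡ D (mod 10)] in column 1 we have H+I≡D with carry-in 0; given H=4, D=9 and digits 4,9 already taken and all letters distinct, that pins I to 5 ⇒ I=5.
Step 4. [col 2: S + I ≡ Z (mod 10)] no forcing yet in column 2 (carry-in 0); S=7 is free and consistent — try it ⇒ S=7.
Step 5. [col 2: S + I ≡ Z (mod 10)] from column 2 (S=7, I=5, carry-in 0, digits 4,5,7,9 already taken and all letters distinct): Z must equal 2. So Z=2.
Step 6. [col 3: Z + M ≡ D (mod 10)] from column 3 (Z=2, D=9, carry-in 1, digits 2,4,5,7,9 already taken and all letters distinct): M must equal 6. So M=6.
Step 7. [col 4: M + H ≡ L (mod 10)] from column 4 (M=6, H=4, carry-in 0, digits 2,4,5,6,7,9 already taken and all letters distinct): L must equal 0 ⇒ L=0.
Step 8. [col 5: H + E ≡ X (mod 10)] X=3 is one option consistent with column 5 (H + E ≡ X (mod 10), carry-in 1) — take it. So X=3.
Step 9. [col 5: H + E ≡ X (mod 10)] in column 5 we have H+E≡X with carry-in 1; given H=4, X=3 and digits 0,2,3,4,5,6,7,9 already taken and all letters distinct, that pins E to 8, so E=8.

Answer: D=9, E=8, H=4, I=5, L=0, M=6, S=7, X=3, Z=2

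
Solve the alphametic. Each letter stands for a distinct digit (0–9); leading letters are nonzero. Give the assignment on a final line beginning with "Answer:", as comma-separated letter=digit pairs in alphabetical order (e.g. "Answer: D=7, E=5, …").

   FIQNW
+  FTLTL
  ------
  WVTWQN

Step 1. [col 1: W + L ≡ N (mod 10)] several values work for W in column 1 (W + L ≡ N (mod 10), carry-in 0); try W=1, so W=1.
Step 2. [col 1: W + L ≡ N (mod 10)] L=4 is one option consistent with column 1 (W + L ≡ N (mod 10), carry-in 0) — take it ⇒ L=4.
Step 3. [col 1: W + L ≡ N (mod 10)] column 1 reads W+L+carry(0)=N with W=1, L=4; with digits 1,4 already taken and all letters distinct, the only value for N is 5. So N=5.
Step 4. [col 2: N + T ≡ Q (mod 10)] several values work for T in column 2 (N + T ≡ Q (mod 10), carry-in 0); try T=2. So T=2.
Step 5. [col 2: N + T ≡ Q (mod 10)] column 2: given N=5, T=2, carry-in 0, and digits 1,2,4,5 already taken and all letters distinct, N+T≡Q (mod 10) forces Q=7. So Q=7.
Step 6. [col 4: I + T ≡ T (mod 10)] column 4: given T=2, carry-in 1, and digits 1,2,4,5,7 already taken and all letters distinct, I+T≡T (mod 10) forces I=9, so I=9.
Step 7. [col 5: F + F ≡ V (mod 10)] column 5: given nothing yet, carry-in 1, and digits 1,2,4,5,7,9 already taken and all letters distinct, F+F≡V (mod 10) forces F=6, so F=6.
Step 8. [col 5: F + F ≡ V (mod 10)] column 5 reads F+F+carry(1)=V with F=6; with digits 1,2,4,5,6,7,9 already taken and all letters distinct, the only value for V is 3. So V=3.

Answer: F=6, I=9, L=4, N=5, Q=7, T=2, V=3, W=1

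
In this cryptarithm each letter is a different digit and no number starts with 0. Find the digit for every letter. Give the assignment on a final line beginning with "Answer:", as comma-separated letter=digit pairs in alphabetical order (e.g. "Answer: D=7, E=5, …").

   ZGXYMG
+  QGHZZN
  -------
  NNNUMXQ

Step 1. [col 1: G + N ≡ Q (mod 10)] N=1 is one option consistent with column 1 (G + N ≡ Q (mod 10), carry-in 0) — take it. So N=1.
Step 2. [col 1: G + N ≡ Q (mod 10)] no forcing yet in column 1 (carry-in 0); G=5 is free and consistent — try it. So G=5.
Step 3. [col 1: G + N ≡ Q (mod 10)] from column 1 (G=5, N=1, carry-in 0, digits 1,5 already taken and all letters distinct): Q must equal 6 ⇒ Q=6.
Step 4. [col 2: M + Z ≡ X (mod 10)] no forcing yet in column 2 (carry-in 0); M=3 is free and consistent — try it ⇒ M=3.
Step 5. [col 2: M + Z ≡ X (mod 10)] column 2 (M + Z ≡ X (mod 10), carry-in 0) doesn't pin X yet; pick X=7 and continue ⇒ X=7.
Step 6. [col 2: M + Z ≡ X (mod 10)] in column 2 we have M+Z≡X with carry-in 0; given M=3, X=7 and digits 1,3,5,6,7 already taken and all letters distinct, that pins Z to 4 ⇒ Z=4.
Step 7. [col 3: Y + Z ≡ M (mod 10)] from column 3 (Z=4, M=3, carry-in 0, digits 1,3,4,5,6,7 already taken and all letters distinct): Y must equal 9, so Y=9.
Step 8. [col 4: X + H ≡ U (mod 10)] U=0 is one option consistent with column 4 (X + H ≡ U (mod 10), carry-in 1) — take it. So U=0.
Step 9. [col 4: X + H ≡ U (mod 10)] column 4 reads X+H+carry(1)=U with X=7, U=0; with digits 0,1,3,4,5,6,7,9 already taken and all letters distinct, the only value for H is 2. So H=2.

Answer: G=5, H=2, M=3, N=1, Q=6, U=0, X=7, Y=9, Z=4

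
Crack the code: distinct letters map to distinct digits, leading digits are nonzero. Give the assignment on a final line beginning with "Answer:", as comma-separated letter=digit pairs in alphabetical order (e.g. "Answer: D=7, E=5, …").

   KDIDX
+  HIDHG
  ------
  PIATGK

Step 1. [col 1: X + G ≡ K (mod 10)] no forcing yet in column 1 (carry-in 0); G=2 is free and consistent — try it, so G=2.
Step 2. [col 1: X + G ≡ K (mod 10)] no forcing yet in column 1 (carry-in 0); X=4 is free and consistent — try it ⇒ X=4.
Step 3. [col 1: X + G ≡ K (mod 10)] column 1 reads X+G+carry(0)=K with X=4, G=2; with digits 2,4 already taken and all letters distinct, the only value for K is 6 ⇒ K=6.
Step 4. [col 2: D + H ≡ G (mod 10)] column 2 (D + H ≡ G (mod 10), carry-in 0) doesn't pin D yet; pick D=5 and continue, so D=5.
Step 5. [col 2: D + H ≡ G (mod 10)] from column 2 (D=5, G=2, carry-in 0, digits 2,4,5,6 already taken and all letters distinct): H must equal 7. So H=7.
Step 6. [P] P is the leading digit of a 6-digit sum of two 5-digit numbers; the final carry is exactly 1, so P=1.
Step 7. [col 3: I + D ≡ T (mod 10)] from column 3 (D=5, carry-in 1, digits 1,2,4,5,6,7 already taken and all letters distinct): T must equal 9. So T=9.
Step 8. [col 3: I + D ≡ T (mod 10)] from column 3 (D=5, T=9, carry-in 1, digits 1,2,4,5,6,7,9 already taken and all letters distinct): I must equal 3 ⇒ I=3.
Step 9. [col 4: D + I ≡ A (mod 10)] from column 4 (D=5, I=3, carry-in 0, digits 1,2,3,4,5,6,7,9 already taken and all letters distinct): A must equal 8, so A=8.

Answer: A=8, D=5, G=2, H=7, I=3, K=6, P=1, T=9, X=4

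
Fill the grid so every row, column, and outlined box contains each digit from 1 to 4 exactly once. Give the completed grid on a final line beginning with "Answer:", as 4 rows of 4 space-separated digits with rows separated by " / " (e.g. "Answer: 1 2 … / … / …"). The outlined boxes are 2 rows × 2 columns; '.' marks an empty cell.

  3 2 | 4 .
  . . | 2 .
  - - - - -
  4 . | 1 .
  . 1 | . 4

Step 1. [r2c4∈{1,3}] across row 2, 3 lands solely at r2c4. So r2c4=3.
Step 2. [r4c3∈{3}] r4c3's peers cover all but 3 ⇒ r4c3=3.
Step 3. [r2c2∈{4}] r2c2's peers cover all but 4, so r2c2=4.
Step 4. [r4c1∈{2}] r4c1's peers cover all but 2 ⇒ r4c1=2.
Step 5. [r2c1∈{1}] r2c1's peers cover all but 1 ⇒ r2c1=1.
Step 6. [r3c2∈{3}] only 3 remains possible at r3c2. So r3c2=3.
Step 7. [r3c4∈{2}] only 2 remains possible at r3c4, so r3c4=2.
Step 8. [r1c4∈{1}] r1c4 is down to just 1, so r1c4=1.

Answer: 3 2 4 1 / 1 4 2 3 / 4 3 1 2 / 2 1 3 4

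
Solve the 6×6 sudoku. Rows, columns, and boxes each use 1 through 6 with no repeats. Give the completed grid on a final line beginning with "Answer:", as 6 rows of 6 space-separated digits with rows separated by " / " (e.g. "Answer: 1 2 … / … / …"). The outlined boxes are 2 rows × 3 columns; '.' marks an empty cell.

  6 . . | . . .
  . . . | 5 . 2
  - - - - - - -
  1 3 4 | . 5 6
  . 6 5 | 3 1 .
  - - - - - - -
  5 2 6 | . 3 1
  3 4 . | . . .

Step 1. [r1c5∈{4}] nothing but 4 survives at r1c5 ⇒ r1c5=4.
Step 2. [r2c2∈{1}] r2c2 has the single candidate 1, so r2c2=1.
Step 3. [r6c4∈{2,6}] r6c4 is the only open cell in col 4 admitting 6 ⇒ r6c4=6.
Step 4. [r1c6∈{3}] r1c6's peers cover all but 3, so r1c6=3.
Step 5. [r2c5∈{6}] only 6 remains possible at r2c5, so r2c5=6.
Step 6. [r4c1∈{2}] r4c1 is down to just 2, so r4c1=2.
Step 7. [r2c3∈{3}] nothing but 3 survives at r2c3 ⇒ r2c3=3.
Step 8. [r6c5∈{2}] r6c5 has the single candidate 2 ⇒ r6c5=2.
Step 9. [r3c4∈{2}] r3c4 is down to just 2, so r3c4=2.
Step 10. [r2c1∈{4}] nothing but 4 survives at r2c1, so r2c1=4.
Step 11. [r1c3∈{2}] r1c3's peers cover all but 2 ⇒ r1c3=2.
Step 12. [r1c2∈{5}] only 5 remains possible at r1c2. So r1c2=5.
Step 13. [r5c4∈{4}] r5c4 is down to just 4, so r5c4=4.
Step 14. [r6c3∈{1}] r6c3 has the single candidate 1. So r6c3=1.
Step 15. [r4c6∈{4}] r4c6 has the single candidate 4. So r4c6=4.
Step 16. [r1c4∈{1}] r1c4's peers cover all but 1, so r1c4=1.
Step 17. [r6c6∈{5}] nothing but 5 survives at r6c6 ⇒ r6c6=5.

Answer: 6 5 2 1 4 3 / 4 1 3 5 6 2 / 1 3 4 2 5 6 / 2 6 5 3 1 4 / 5 2 6 4 3 1 / 3 4 1 6 2 5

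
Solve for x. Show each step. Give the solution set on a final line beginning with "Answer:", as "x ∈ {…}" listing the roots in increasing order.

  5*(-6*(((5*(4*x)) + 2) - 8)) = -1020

Step 1. [5*(-6*(((5*(4*x)) + 2) - 8)) = -1020] leading coefficient 5: divide by 5. So div: -6*(((5*(4*x)) + 2) - 8) = -204.
Step 2. [-6*(((5*(4*x)) + 2) - 8) = -204] -6·(inner) — divide through by -6 ⇒ div: ((5*(4*x)) + 2) - 8 = 34.
Step 3. [((5*(4*x)) + 2) - 8 = 34] peel the -8: add 8 from each side ⇒ sub: (5*(4*x)) + 2 = 42.
Step 4. [(5*(4*x)) + 2 = 42] the outer +2 inverts by subtracting 2, so sub: 5*(4*x) = 40.
Step 5. [5*(4*x) = 40] LHS = 5·(…); ÷5 both sides, so div: 4*x = 8.
Step 6. [4*x = 8] leading coefficient 4: divide by 4, so div: x = 2.

Answer: x ∈ {2}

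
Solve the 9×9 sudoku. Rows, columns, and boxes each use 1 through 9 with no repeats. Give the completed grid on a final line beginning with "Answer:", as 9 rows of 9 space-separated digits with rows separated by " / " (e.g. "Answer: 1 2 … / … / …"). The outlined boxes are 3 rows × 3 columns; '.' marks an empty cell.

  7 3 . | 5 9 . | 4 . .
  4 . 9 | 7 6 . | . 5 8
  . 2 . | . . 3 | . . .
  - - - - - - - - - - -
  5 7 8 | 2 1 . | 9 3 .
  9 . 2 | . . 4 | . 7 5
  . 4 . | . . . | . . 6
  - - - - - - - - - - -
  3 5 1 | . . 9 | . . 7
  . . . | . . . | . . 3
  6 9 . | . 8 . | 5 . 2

Step 1. [r1c9∈{1}] nothing but 1 survives at r1c9 ⇒ r1c9=1.
Step 2. [r8c8∈{1,4,6,8,9}] r8c8 is the only open cell in row 8 admitting 9 ⇒ r8c8=9.
Step 3. [r3c8∈{6}] nothing but 6 survives at r3c8 ⇒ r3c8=6.
Step 4. [r9c4∈{1,3,4}] across row 9, 3 lands solely at r9c4 ⇒ r9c4=3.
Step 5. [r6c1∈{1}] r6c1 has the single candidate 1. So r6c1=1.
Step 6. [r3c4∈{1,4,8}] r3c4 is the only open cell in row 3 admitting 1 ⇒ r3c4=1.
Step 7. [r1c8∈{2}] r1c8 has the single candidate 2 ⇒ r1c8=2.
Step 8. [r6c8∈{8}] r6c8 has the single candidate 8 ⇒ r6c8=8.
Step 9. [r9c8∈{1,4}] across col 8, 1 lands solely at r9c8. So r9c8=1.
Step 10. [r9c6∈{7}] r9c6 has the single candidate 7, so r9c6=7.
Step 11. [r7c5∈{2,4}] across row 7, 2 lands solely at r7c5 ⇒ r7c5=2.
Step 12. [r8c2∈{8}] only 8 remains possible at r8c2. So r8c2=8.
Step 13. [r8c7∈{6}] r8c7 is down to just 6, so r8c7=6.
Step 14. [r8c4∈{4}] r8c4 is down to just 4, so r8c4=4.
Step 15. [r8c5∈{5}] r8c5's peers cover all but 5 ⇒ r8c5=5.
Step 16. [r6c3∈{3}] r6c3's peers cover all but 3 ⇒ r6c3=3.
Step 17. [r4c6∈{6}] r4c6's peers cover all but 6, so r4c6=6.
Step 18. [r3c9∈{9}] r3c9 has the single candidate 9. So r3c9=9.
Step 19. [r1c6∈{8}] r1c6's peers cover all but 8, so r1c6=8.
Step 20. [r5c7∈{1}] only 1 remains possible at r5c7. So r5c7=1.
Step 21. [r3c3∈{5}] only 5 remains possible at r3c3. So r3c3=5.
Step 22. [r6c6∈{5}] nothing but 5 survives at r6c6 ⇒ r6c6=5.
Step 23. [r7c8∈{4}] only 4 remains possible at r7c8, so r7c8=4.
Step 24. [r6c7∈{2}] r6c7 has the single candidate 2, so r6c7=2.
Step 25. [r5c4∈{8}] only 8 remains possible at r5c4, so r5c4=8.
Step 26. [r2c7∈{3}] nothing but 3 survives at r2c7, so r2c7=3.
Step 27. [r7c4∈{6}] r7c4's peers cover all but 6. So r7c4=6.
Step 28. [r2c2∈{1}] nothing but 1 survives at r2c2. So r2c2=1.
Step 29. [r8c3∈{7}] r8c3 has the single candidate 7. So r8c3=7.
Step 30. [r3c5∈{4}] r3c5 has the single candidate 4 ⇒ r3c5=4.
Step 31. [r4c9∈{4}] r4c9 is down to just 4, so r4c9=4.
Step 32. [r2c6∈{2}] r2c6's peers cover all but 2. So r2c6=2.
Step 33. [r3c1∈{8}] r3c1's peers cover all but 8. So r3c1=8.
Step 34. [r1c3∈{6}] r1c3 is down to just 6. So r1c3=6.
Step 35. [r6c5∈{7}] r6c5's peers cover all but 7 ⇒ r6c5=7.
Step 36. [r6c4∈{9}] nothing but 9 survives at r6c4. So r6c4=9.
Step 37. [r8c1∈{2}] r8c1's peers cover all but 2, so r8c1=2.
Step 38. [r5c2∈{6}] r5c2 is down to just 6, so r5c2=6.
Step 39. [r7c7∈{8}] r7c7 has the single candidate 8, so r7c7=8.
Step 40. [r3c7∈{7}] nothing but 7 survives at r3c7 ⇒ r3c7=7.
Step 41. [r8c6∈{1}] r8c6's peers cover all but 1. So r8c6=1.
Step 42. [r9c3∈{4}] only 4 remains possible at r9c3. So r9c3=4.
Step 43. [r5c5∈{3}] nothing but 3 survives at r5c5 ⇒ r5c5=3.

Answer: 7 3 6 5 9 8 4 2 1 / 4 1 9 7 6 2 3 5 8 / 8 2 5 1 4 3 7 6 9 / 5 7 8 2 1 6 9 3 4 / 9 6 2 8 3 4 1 7 5 / 1 4 3 9 7 5 2 8 6 / 3 5 1 6 2 9 8 4 7 / 2 8 7 4 5 1 6 9 3 / 6 9 4 3 8 7 5 1 2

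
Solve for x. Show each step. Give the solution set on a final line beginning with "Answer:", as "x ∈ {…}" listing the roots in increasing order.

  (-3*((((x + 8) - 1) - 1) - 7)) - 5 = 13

Step 1. [(-3*((((x + 8) - 1) - 1) - 7)) - 5 = 13] add 5: x sits inside (… - 5) ⇒ sub: -3*((((x + 8) - 1) - 1) - 7) = 18.
Step 2. [-3*((((x + 8) - 1) - 1) - 7) = 18] leading coefficient -3: divide by -3. So div: (((x + 8) - 1) - 1) - 7 = -6.
Step 3. [(((x + 8) - 1) - 1) - 7 = -6] 7 comes off first (add 7), so sub: ((x + 8) - 1) - 1 = 1.
Step 4. [((x + 8) - 1) - 1 = 1] 1 comes off first (add 1) ⇒ sub: (x + 8) - 1 = 2.
Step 5. [(x + 8) - 1 = 2] -1 is outermost — add 1 both sides, so sub: x + 8 = 3.
Step 6. [x + 8 = 3] peel the +8: subtract 8 from each side ⇒ sub: x = -5.

Answer: x ∈ {-5}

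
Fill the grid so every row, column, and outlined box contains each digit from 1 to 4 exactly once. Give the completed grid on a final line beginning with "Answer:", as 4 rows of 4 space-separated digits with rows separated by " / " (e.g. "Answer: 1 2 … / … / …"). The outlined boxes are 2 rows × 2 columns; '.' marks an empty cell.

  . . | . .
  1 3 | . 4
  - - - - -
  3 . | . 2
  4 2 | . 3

Step 1. [r1c3∈{1,2,3}] row 1 places 3 nowhere but r1c3, so r1c3=3.
Step 2. [r3c3∈{1,4}] r3c3 is the only open cell in row 3 admitting 4. So r3c3=4.
Step 3. [r4c3∈{1}] only 1 remains possible at r4c3, so r4c3=1.
Step 4. [r3c2∈{1}] nothing but 1 survives at r3c2 ⇒ r3c2=1.
Step 5. [r1c2∈{4}] only 4 remains possible at r1c2. So r1c2=4.
Step 6. [r2c3∈{2}] only 2 remains possible at r2c3. So r2c3=2.
Step 7. [r1c1∈{2}] nothing but 2 survives at r1c1. So r1c1=2.
Step 8. [r1c4∈{1}] r1c4 is down to just 1. So r1c4=1.

Answer: 2 4 3 1 / 1 3 2 4 / 3 1 4 2 / 4 2 1 3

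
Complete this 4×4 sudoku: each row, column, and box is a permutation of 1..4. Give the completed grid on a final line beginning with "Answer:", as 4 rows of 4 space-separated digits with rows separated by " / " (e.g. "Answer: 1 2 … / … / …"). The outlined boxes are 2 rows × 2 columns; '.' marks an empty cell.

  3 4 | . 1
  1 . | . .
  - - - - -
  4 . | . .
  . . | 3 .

Step 1. [r3c4∈{2}] only 2 remains possible at r3c4. So r3c4=2.
Step 2. [r2c3∈{2,4}] across col 3, 4 lands solely at r2c3, so r2c3=4.
Step 3. [r4c2∈{1,2}] across row 4, 1 lands solely at r4c2 ⇒ r4c2=1.
Step 4. [r2c2∈{2}] nothing but 2 survives at r2c2. So r2c2=2.
Step 5. [r4c4∈{4}] r4c4 is down to just 4. So r4c4=4.
Step 6. [r3c2∈{3}] r3c2's peers cover all but 3. So r3c2=3.
Step 7. [r1c3∈{2}] r1c3's peers cover all but 2, so r1c3=2.
Step 8. [r2c4∈{3}] nothing but 3 survives at r2c4, so r2c4=3.
Step 9. [r3c3∈{1}] nothing but 1 survives at r3c3. So r3c3=1.
Step 10. [r4c1∈{2}] nothing but 2 survives at r4c1. So r4c1=2.

Answer: 3 4 2 1 / 1 2 4 3 / 4 3 1 2 / 2 1 3 4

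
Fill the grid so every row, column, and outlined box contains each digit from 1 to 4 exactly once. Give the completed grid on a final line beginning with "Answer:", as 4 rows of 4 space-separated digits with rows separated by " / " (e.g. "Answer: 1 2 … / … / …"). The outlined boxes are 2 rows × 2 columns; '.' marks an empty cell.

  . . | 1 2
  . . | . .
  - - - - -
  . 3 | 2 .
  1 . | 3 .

Step 1. [r1c2∈{4}] nothing but 4 survives at r1c2 ⇒ r1c2=4.
Step 2. [r2c4∈{3,4}] 3 has one home in col 4: r2c4. So r2c4=3.
Step 3. [r2c2∈{1,2}] in row 2, 1 fits only at r2c2 ⇒ r2c2=1.
Step 4. [r3c4∈{1,4}] r3c4 is the only open cell in row 3 admitting 1 ⇒ r3c4=1.
Step 5. [r2c3∈{4}] r2c3 has the single candidate 4, so r2c3=4.
Step 6. [r4c4∈{4}] r4c4 is down to just 4. So r4c4=4.
Step 7. [r1c1∈{3}] r1c1 has the single candidate 3 ⇒ r1c1=3.
Step 8. [r2c1∈{2}] nothing but 2 survives at r2c1. So r2c1=2.
Step 9. [r4c2∈{2}] r4c2 is down to just 2, so r4c2=2.
Step 10. [r3c1∈{4}] r3c1 has the single candidate 4. So r3c1=4.

Answer: 3 4 1 2 / 2 1 4 3 / 4 3 2 1 / 1 2 3 4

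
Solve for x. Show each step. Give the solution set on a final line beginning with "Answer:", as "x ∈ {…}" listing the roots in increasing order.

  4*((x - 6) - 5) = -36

Step 1. [4*((x - 6) - 5) = -36] divide by the outer 4, so div: (x - 6) - 5 = -9.
Step 2. [(x - 6) - 5 = -9] peel the -5: add 5 from each side. So sub: x - 6 = -4.
Step 3. [x - 6 = -4] add 6: x sits inside (… - 6). So sub: x = 2.

Answer: x ∈ {2}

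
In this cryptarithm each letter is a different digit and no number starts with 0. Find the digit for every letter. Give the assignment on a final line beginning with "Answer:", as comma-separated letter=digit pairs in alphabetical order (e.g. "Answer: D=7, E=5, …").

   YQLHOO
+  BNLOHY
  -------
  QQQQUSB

Step 1. [col 1: O + Y ≡ B (mod 10)] column 1 (O + Y ≡ B (mod 10), carry-in 0) doesn't pin B yet; pick B=8 and continue, so B=8.
Step 2. [col 1: O + Y ≡ B (mod 10)] O=6 is one option consistent with column 1 (O + Y ≡ B (mod 10), carry-in 0) — take it ⇒ O=6.
Step 3. [col 1: O + Y ≡ B (mod 10)] column 1: given O=6, B=8, carry-in 0, and digits 6,8 already taken and all letters distinct, O+Y≡B (mod 10) forces Y=2, so Y=2.
Step 4. [Q] the sum has 7 digits but both addends have 6; that extra leading digit Q is the final carry, namely 1, so Q=1.
Step 5. [col 2: O + H ≡ S (mod 10)] several values work for S in column 2 (O + H ≡ S (mod 10), carry-in 0); try S=3, so S=3.
Step 6. [col 2: O + H ≡ S (mod 10)] column 2 reads O+H+carry(0)=S with O=6, S=3; with digits 1,2,3,6,8 already taken and all letters distinct, the only value for H is 7 ⇒ H=7.
Step 7. [col 3: H + O ≡ U (mod 10)] in column 3 we have H+O≡U with carry-in 1; given H=7, O=6 and digits 1,2,3,6,7,8 already taken and all letters distinct, that pins U to 4 ⇒ U=4.
Step 8. [col 4: L + L ≡ Q (mod 10)] L=5 is one option consistent with column 4 (L + L ≡ Q (mod 10), carry-in 1) — take it ⇒ L=5.
Step 9. [col 5: Q + N ≡ Q (mod 10)] from column 5 (Q=1, carry-in 1, digits 1,2,3,4,5,6,7,8 already taken and all letters distinct): N must equal 9, so N=9.

Answer: B=8, H=7, L=5, N=9, O=6, Q=1, S=3, U=4, Y=2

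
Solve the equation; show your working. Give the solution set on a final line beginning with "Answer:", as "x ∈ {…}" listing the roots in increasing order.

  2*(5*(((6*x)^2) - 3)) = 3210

Step 1. [2*(5*(((6*x)^2) - 3)) = 3210] LHS = 2·(…); ÷2 both sides. So div: 5*(((6*x)^2) - 3) = 1605.
Step 2. [5*(((6*x)^2) - 3) = 1605] 5·(inner) — divide through by 5. So div: ((6*x)^2) - 3 = 321.
Step 3. [((6*x)^2) - 3 = 321] -3 is outermost — add 3 both sides ⇒ sub: (6*x)^2 = 324.
Step 4. [(6*x)^2 = 324] √ both sides: 324 ≥ 0 gives two branches ⇒ sqrt: 6*x = 18 or -18.
Step 5. [6*x = 18 or -18] divide by the outer 6 ⇒ div: x = 3 or -3.

Answer: x ∈ {-3, 3}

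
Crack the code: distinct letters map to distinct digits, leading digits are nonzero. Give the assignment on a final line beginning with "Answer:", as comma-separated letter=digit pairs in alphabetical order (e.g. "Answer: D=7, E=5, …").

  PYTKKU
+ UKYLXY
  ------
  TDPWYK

Step 1. [col 1: U + Y ≡ K (mod 10)] no forcing yet in column 1 (carry-in 0); U=3 is free and consistent — try it, so U=3.
Step 2. [col 1: U + Y ≡ K (mod 10)] no forcing yet in column 1 (carry-in 0); K=8 is free and consistent — try it ⇒ K=8.
Step 3. [col 1: U + Y ≡ K (mod 10)] column 1 reads U+Y+carry(0)=K with U=3, K=8; with digits 3,8 already taken and all letters distinct, the only value for Y is 5 ⇒ Y=5.
Step 4. [col 2: K + X ≡ Y (mod 10)] from column 2 (K=8, Y=5, carry-in 0, digits 3,5,8 already taken and all letters distinct): X must equal 7, so X=7.
Step 5. [col 3: K + L ≡ W (mod 10)] column 3 (K + L ≡ W (mod 10), carry-in 1) doesn't pin W yet; pick W=0 and continue. So W=0.
Step 6. [col 3: K + L ≡ W (mod 10)] column 3 reads K+L+carry(1)=W with K=8, W=0; with digits 0,3,5,7,8 already taken and all letters distinct, the only value for L is 1 ⇒ L=1.
Step 7. [col 4: T + Y ≡ P (mod 10)] column 4 reads T+Y+carry(1)=P with Y=5; with digits 0,1,3,5,7,8 already taken and all letters distinct, the only value for P is 2. So P=2.
Step 8. [col 4: T + Y ≡ P (mod 10)] column 4 reads T+Y+carry(1)=P with Y=5, P=2; with digits 0,1,2,3,5,7,8 already taken and all letters distinct, the only value for T is 6, so T=6.
Step 9. [col 5: Y + K ≡ D (mod 10)] column 5 reads Y+K+carry(1)=D with Y=5, K=8; with digits 0,1,2,3,5,6,7,8 already taken and all letters distinct, the only value for D is 4. So D=4.

Answer: D=4, K=8, L=1, P=2, T=6, U=3, W=0, X=7, Y=5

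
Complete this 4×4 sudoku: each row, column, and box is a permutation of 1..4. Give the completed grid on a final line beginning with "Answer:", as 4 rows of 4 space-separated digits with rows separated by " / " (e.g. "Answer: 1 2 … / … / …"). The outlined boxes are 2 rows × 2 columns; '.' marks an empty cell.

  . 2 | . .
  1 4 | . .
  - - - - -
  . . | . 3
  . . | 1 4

Step 1. [r2c3∈{2,3}] row 2 places 3 nowhere but r2c3. So r2c3=3.
Step 2. [r4c1∈{2,3}] across row 4, 2 lands solely at r4c1. So r4c1=2.
Step 3. [r1c1∈{3}] nothing but 3 survives at r1c1. So r1c1=3.
Step 4. [r2c4∈{2}] r2c4's peers cover all but 2. So r2c4=2.
Step 5. [r3c1∈{4}] only 4 remains possible at r3c1, so r3c1=4.
Step 6. [r4c2∈{3}] r4c2 is down to just 3 ⇒ r4c2=3.
Step 7. [r3c2∈{1}] r3c2's peers cover all but 1. So r3c2=1.
Step 8. [r1c4∈{1}] r1c4 has the single candidate 1 ⇒ r1c4=1.
Step 9. [r1c3∈{4}] r1c3 has the single candidate 4, so r1c3=4.
Step 10. [r3c3∈{2}] nothing but 2 survives at r3c3. So r3c3=2.

Answer: 3 2 4 1 / 1 4 3 2 / 4 1 2 3 / 2 3 1 4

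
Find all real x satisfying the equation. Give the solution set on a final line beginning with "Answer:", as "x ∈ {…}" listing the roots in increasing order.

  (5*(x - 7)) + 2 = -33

Step 1. [(5*(x - 7)) + 2 = -33] peel the +2: subtract 2 from each side, so sub: 5*(x - 7) = -35.
Step 2. [5*(x - 7) = -35] 5 out front; divide by 5, so div: x - 7 = -7.
Step 3. [x - 7 = -7] add 7: x sits inside (… - 7). So sub: x = 0.

Answer: x ∈ {0}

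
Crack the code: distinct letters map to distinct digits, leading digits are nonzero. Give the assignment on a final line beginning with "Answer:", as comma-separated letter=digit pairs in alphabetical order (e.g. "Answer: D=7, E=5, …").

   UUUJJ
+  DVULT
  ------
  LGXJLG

Step 1. [L] adding two 5-digit numbers gives at most 5+1 digits, and here it does — L is that final carry and must be 1, so L=1.
Step 2. [col 1: J + T ≡ G (mod 10)] no forcing yet in column 1 (carry-in 0); G=2 is free and consistent — try it ⇒ G=2.
Step 3. [col 1: J + T ≡ G (mod 10)] column 1 (J + T ≡ G (mod 10), carry-in 0) doesn't pin J yet; pick J=9 and continue. So J=9.
Step 4. [col 1: J + T ≡ G (mod 10)] in column 1 we have J+T≡G with carry-in 0; given J=9, G=2 and digits 1,2,9 already taken and all letters distinct, that pins T to 3 ⇒ T=3.
Step 5. [col 3: U + U ≡ J (mod 10)] column 3 reads U+U+carry(1)=J with J=9; with digits 1,2,3,9 already taken and all letters distinct, the only value for U is 4. So U=4.
Step 6. [col 4: U + V ≡ X (mod 10)] from column 4 (U=4, carry-in 0, digits 1,2,3,4,9 already taken and all letters distinct): X must equal 0, so X=0.
Step 7. [col 4: U + V ≡ X (mod 10)] column 4 reads U+V+carry(0)=X with U=4, X=0; with digits 0,1,2,3,4,9 already taken and all letters distinct, the only value for V is 6. So V=6.
Step 8. [col 5: U + D ≡ G (mod 10)] in column 5 we have U+D≡G with carry-in 1; given U=4, G=2 and digits 0,1,2,3,4,6,9 already taken and all letters distinct, that pins D to 7. So D=7.

Answer: D=7, G=2, J=9, L=1, T=3, U=4, V=6, X=0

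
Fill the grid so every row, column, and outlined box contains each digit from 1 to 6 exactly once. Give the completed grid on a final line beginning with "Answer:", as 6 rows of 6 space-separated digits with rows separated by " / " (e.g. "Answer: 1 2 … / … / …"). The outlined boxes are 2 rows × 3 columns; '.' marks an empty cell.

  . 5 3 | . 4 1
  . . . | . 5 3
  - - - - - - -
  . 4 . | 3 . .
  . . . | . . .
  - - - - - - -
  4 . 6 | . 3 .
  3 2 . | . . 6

Step 1. [r6c5∈{1}] r6c5 is down to just 1 ⇒ r6c5=1.
Step 2. [r4c4∈{1,2,4,5,6}] 1 has one home in col 4: r4c4, so r4c4=1.
Step 3. [r6c3∈{5}] r6c3's peers cover all but 5 ⇒ r6c3=5.
Step 4. [r4c3∈{2}] r4c3 is down to just 2. So r4c3=2.
Step 5. [r4c5∈{6}] only 6 remains possible at r4c5 ⇒ r4c5=6.
Step 6. [r2c2∈{1,6}] in col 2, 6 fits only at r2c2, so r2c2=6.
Step 7. [r2c4∈{2}] only 2 remains possible at r2c4. So r2c4=2.
Step 8. [r2c1∈{1}] r2c1 is down to just 1 ⇒ r2c1=1.
Step 9. [r5c6∈{2,5}] across row 5, 2 lands solely at r5c6, so r5c6=2.
Step 10. [r4c1∈{5}] nothing but 5 survives at r4c1. So r4c1=5.
Step 11. [r3c5∈{2}] r3c5 has the single candidate 2 ⇒ r3c5=2.
Step 12. [r6c4∈{4}] nothing but 4 survives at r6c4 ⇒ r6c4=4.
Step 13. [r3c3∈{1}] only 1 remains possible at r3c3 ⇒ r3c3=1.
Step 14. [r1c1∈{2}] r1c1's peers cover all but 2. So r1c1=2.
Step 15. [r2c3∈{4}] r2c3 has the single candidate 4. So r2c3=4.
Step 16. [r1c4∈{6}] nothing but 6 survives at r1c4. So r1c4=6.
Step 17. [r3c6∈{5}] r3c6 has the single candidate 5, so r3c6=5.
Step 18. [r4c6∈{4}] nothing but 4 survives at r4c6, so r4c6=4.
Step 19. [r4c2∈{3}] r4c2's peers cover all but 3 ⇒ r4c2=3.
Step 20. [r5c2∈{1}] r5c2 has the single candidate 1, so r5c2=1.
Step 21. [r5c4∈{5}] nothing but 5 survives at r5c4 ⇒ r5c4=5.
Step 22. [r3c1∈{6}] only 6 remains possible at r3c1. So r3c1=6.

Answer: 2 5 3 6 4 1 / 1 6 4 2 5 3 / 6 4 1 3 2 5 / 5 3 2 1 6 4 / 4 1 6 5 3 2 / 3 2 5 4 1 6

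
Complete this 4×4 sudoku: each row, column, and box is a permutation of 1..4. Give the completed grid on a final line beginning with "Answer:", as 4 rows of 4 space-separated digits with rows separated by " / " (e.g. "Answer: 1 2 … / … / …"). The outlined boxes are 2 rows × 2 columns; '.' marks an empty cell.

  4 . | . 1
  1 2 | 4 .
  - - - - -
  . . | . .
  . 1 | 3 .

Step 1. [r4c4∈{2,4}] 4 has one home in row 4: r4c4 ⇒ r4c4=4.
Step 2. [r3c4∈{2}] r3c4 is down to just 2, so r3c4=2.
Step 3. [r1c2∈{3}] r1c2's peers cover all but 3 ⇒ r1c2=3.
Step 4. [r1c3∈{2}] r1c3 has the single candidate 2 ⇒ r1c3=2.
Step 5. [r3c2∈{4}] only 4 remains possible at r3c2, so r3c2=4.
Step 6. [r3c3∈{1}] nothing but 1 survives at r3c3, so r3c3=1.
Step 7. [r4c1∈{2}] r4c1 is down to just 2, so r4c1=2.
Step 8. [r3c1∈{3}] only 3 remains possible at r3c1. So r3c1=3.
Step 9. [r2c4∈{3}] r2c4's peers cover all but 3. So r2c4=3.

Answer: 4 3 2 1 / 1 2 4 3 / 3 4 1 2 / 2 1 3 4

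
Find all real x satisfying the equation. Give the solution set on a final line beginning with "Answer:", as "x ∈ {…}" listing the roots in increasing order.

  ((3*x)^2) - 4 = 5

Step 1. [((3*x)^2) - 4 = 5] peel the -4: add 4 from each side. So sub: (3*x)^2 = 9.
Step 2. [(3*x)^2 = 9] LHS squared, RHS 9 ≥ 0: apply √ (±) ⇒ sqrt: 3*x = 3 or -3.
Step 3. [3*x = 3 or -3] 3 out front; divide by 3, so div: x = 1 or -1.

Answer: x ∈ {-1, 1}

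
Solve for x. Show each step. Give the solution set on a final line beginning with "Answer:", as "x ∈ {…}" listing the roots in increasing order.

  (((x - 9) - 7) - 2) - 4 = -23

Step 1. [(((x - 9) - 7) - 2) - 4 = -23] the outer -4 inverts by adding 4 ⇒ sub: ((x - 9) - 7) - 2 = -19.
Step 2. [((x - 9) - 7) - 2 = -19] the outer -2 inverts by adding 2, so sub: (x - 9) - 7 = -17.
Step 3. [(x - 9) - 7 = -17] 7 comes off first (add 7) ⇒ sub: x - 9 = -10.
Step 4. [x - 9 = -10] peel the -9: add 9 from each side ⇒ sub: x = -1.

Answer: x ∈ {-1}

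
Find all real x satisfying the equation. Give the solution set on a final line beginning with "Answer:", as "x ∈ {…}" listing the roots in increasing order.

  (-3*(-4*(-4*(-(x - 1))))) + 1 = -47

Step 1. [(-3*(-4*(-4*(-(x - 1))))) + 1 = -47] peel the +1: subtract 1 from each side. So sub: -3*(-4*(-4*(-(x - 1)))) = -48.
Step 2. [-3*(-4*(-4*(-(x - 1)))) = -48] divide by the outer -3. So div: -4*(-4*(-(x - 1))) = 16.
Step 3. [-4*(-4*(-(x - 1))) = 16] LHS = -4·(…); ÷-4 both sides ⇒ div: -4*(-(x - 1)) = -4.
Step 4. [-4*(-(x - 1)) = -4] divide by the outer -4 ⇒ div: -(x - 1) = 1.
Step 5. [-(x - 1) = 1] leading − — multiply by −1 ⇒ neg: x - 1 = -1.
Step 6. [x - 1 = -1] the outer -1 inverts by adding 1. So sub: x = 0.

Answer: x ∈ {0}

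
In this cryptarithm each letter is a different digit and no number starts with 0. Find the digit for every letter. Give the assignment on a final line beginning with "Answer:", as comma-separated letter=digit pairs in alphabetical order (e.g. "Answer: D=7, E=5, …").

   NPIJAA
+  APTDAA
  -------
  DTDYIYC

Step 1. [col 1: A + A ≡ C (mod 10)] several values work for C in column 1 (A + A ≡ C (mod 10), carry-in 0); try C=2 ⇒ C=2.
Step 2. [col 1: A + A ≡ C (mod 10)] column 1 (A + A ≡ C (mod 10), carry-in 0) doesn't pin A yet; pick A=6 and continue, so A=6.
Step 3. [col 2: A + A ≡ Y (mod 10)] in column 2 we have A+A≡Y with carry-in 1; given A=6 and digits 2,6 already taken and all letters distinct, that pins Y to 3. So Y=3.
Step 4. [col 3: J + D ≡ I (mod 10)] J=7 is one option consistent with column 3 (J + D ≡ I (mod 10), carry-in 1) — take it. So J=7.
Step 5. [col 3: J + D ≡ I (mod 10)] no forcing yet in column 3 (carry-in 1); D=1 is free and consistent — try it ⇒ D=1.
Step 6. [col 3: J + D ≡ I (mod 10)] column 3: given J=7, D=1, carry-in 1, and digits 1,2,3,6,7 already taken and all letters distinct, J+D≡I (mod 10) forces I=9, so I=9.
Step 7. [col 4: I + T ≡ Y (mod 10)] column 4 reads I+T+carry(0)=Y with I=9, Y=3; with digits 1,2,3,6,7,9 already taken and all letters distinct, the only value for T is 4, so T=4.
Step 8. [col 5: P + P ≡ D (mod 10)] P=0 is one option consistent with column 5 (P + P ≡ D (mod 10), carry-in 1) — take it, so P=0.
Step 9. [col 6: N + A ≡ T (mod 10)] in column 6 we have N+A≡T with carry-in 0; given A=6, T=4 and digits 0,1,2,3,4,6,7,9 already taken and all letters distinct, that pins N to 8, so N=8.

Answer: A=6, C=2, D=1, I=9, J=7, N=8, P=0, T=4, Y=3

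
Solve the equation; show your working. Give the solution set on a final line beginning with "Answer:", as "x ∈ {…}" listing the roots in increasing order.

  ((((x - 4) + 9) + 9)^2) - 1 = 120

Step 1. [((((x - 4) + 9) + 9)^2) - 1 = 120] add 1: x sits inside (… - 1) ⇒ sub: (((x - 4) + 9) + 9)^2 = 121.
Step 2. [(((x - 4) + 9) + 9)^2 = 121] 121 ≥ 0, LHS is (·)² — take ±√, so sqrt: ((x - 4) + 9) + 9 = 11 or -11.
Step 3. [((x - 4) + 9) + 9 = 11 or -11] 9 comes off first (subtract 9). So sub: (x - 4) + 9 = 2 or -20.
Step 4. [(x - 4) + 9 = 2 or -20] the outer +9 inverts by subtracting 9, so sub: x - 4 = -7 or -29.
Step 5. [x - 4 = -7 or -29] 4 comes off first (add 4). So sub: x = -3 or -25.

Answer: x ∈ {-25, -3}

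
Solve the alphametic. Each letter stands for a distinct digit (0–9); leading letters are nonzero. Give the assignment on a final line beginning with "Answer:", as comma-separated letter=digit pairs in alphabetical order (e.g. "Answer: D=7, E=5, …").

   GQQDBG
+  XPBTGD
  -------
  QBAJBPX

Step 1. [Q] Q is the leading digit of a 7-digit sum of two 6-digit numbers; the final carry is exactly 1. So Q=1.
Step 2. [col 1: G + D ≡ X (mod 10)] column 1 (G + D ≡ X (mod 10), carry-in 0) doesn't pin X yet; pick X=3 and continue. So X=3.
Step 3. [col 1: G + D ≡ X (mod 10)] G=7 is one option consistent with column 1 (G + D ≡ X (mod 10), carry-in 0) — take it, so G=7.
Step 4. [col 1: G + D ≡ X (mod 10)] column 1 reads G+D+carry(0)=X with G=7, X=3; with digits 1,3,7 already taken and all letters distinct, the only value for D is 6 ⇒ D=6.
Step 5. [col 2: B + G ≡ P (mod 10)] B=0 is one option consistent with column 2 (B + G ≡ P (mod 10), carry-in 1) — take it. So B=0.
Step 6. [col 2: B + G ≡ P (mod 10)] column 2 reads B+G+carry(1)=P with B=0, G=7; with digits 0,1,3,6,7 already taken and all letters distinct, the only value for P is 8 ⇒ P=8.
Step 7. [col 3: D + T ≡ B (mod 10)] from column 3 (D=6, B=0, carry-in 0, digits 0,1,3,6,7,8 already taken and all letters distinct): T must equal 4 ⇒ T=4.
Step 8. [col 4: Q + B ≡ J (mod 10)] in column 4 we have Q+B≡J with carry-in 1; given Q=1, B=0 and digits 0,1,3,4,6,7,8 already taken and all letters distinct, that pins J to 2, so J=2.
Step 9. [col 5: Q + P ≡ A (mod 10)] in column 5 we have Q+P≡A with carry-in 0; given Q=1, P=8 and digits 0,1,2,3,4,6,7,8 already taken and all letters distinct, that pins A to 9 ⇒ A=9.

Answer: A=9, B=0, D=6, G=7, J=2, P=8, Q=1, T=4, X=3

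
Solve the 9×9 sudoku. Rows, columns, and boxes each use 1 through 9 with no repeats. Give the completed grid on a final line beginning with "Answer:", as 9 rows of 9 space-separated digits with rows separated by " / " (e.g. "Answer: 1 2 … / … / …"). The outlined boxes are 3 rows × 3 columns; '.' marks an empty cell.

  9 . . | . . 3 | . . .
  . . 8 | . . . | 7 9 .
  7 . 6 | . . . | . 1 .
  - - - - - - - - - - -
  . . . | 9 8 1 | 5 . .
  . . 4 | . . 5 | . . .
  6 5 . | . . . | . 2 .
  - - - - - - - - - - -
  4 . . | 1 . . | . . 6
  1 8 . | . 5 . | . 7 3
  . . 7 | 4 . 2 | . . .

Step 1. [r3c7∈{2,3,4,8}] box 3 places 3 nowhere but r3c7. So r3c7=3.
Step 2. [r5c1∈{2,3,8}] col 1 places 8 nowhere but r5c1, so r5c1=8.
Step 3. [r8c4∈{6}] nothing but 6 survives at r8c4. So r8c4=6.
Step 4. [r5c5∈{2,3,6,7}] across box 5, 6 lands solely at r5c5. So r5c5=6.
Step 5. [r8c6∈{9}] nothing but 9 survives at r8c6 ⇒ r8c6=9.
Step 6. [r5c4∈{2,3,7}] 2 has one home in box 5: r5c4. So r5c4=2.
Step 7. [r8c3∈{2}] only 2 remains possible at r8c3 ⇒ r8c3=2.
Step 8. [r4c3∈{3}] only 3 remains possible at r4c3, so r4c3=3.
Step 9. [r9c5∈{3}] r9c5 has the single candidate 3, so r9c5=3.
Step 10. [r9c1∈{5}] r9c1 has the single candidate 5 ⇒ r9c1=5.
Step 11. [r9c8∈{8}] nothing but 8 survives at r9c8 ⇒ r9c8=8.
Step 12. [r1c7∈{2,4,6,8}] in col 7, 6 fits only at r1c7. So r1c7=6.
Step 13. [r1c3∈{1,5}] r1c3 is the only open cell in col 3 admitting 5, so r1c3=5.
Step 14. [r1c8∈{4}] nothing but 4 survives at r1c8, so r1c8=4.
Step 15. [r6c7∈{1,4,8,9}] r6c7 is the only open cell in col 7 admitting 8. So r6c7=8.
Step 16. [r7c3∈{9}] only 9 remains possible at r7c3 ⇒ r7c3=9.
Step 17. [r6c9∈{1,4,7,9}] 9 has one home in row 6: r6c9. So r6c9=9.
Step 18. [r5c7∈{1}] r5c7's peers cover all but 1. So r5c7=1.
Step 19. [r7c5∈{7}] nothing but 7 survives at r7c5. So r7c5=7.
Step 20. [r6c5∈{4}] r6c5 is down to just 4 ⇒ r6c5=4.
Step 21. [r2c1∈{2,3}] across col 1, 3 lands solely at r2c1 ⇒ r2c1=3.
Step 22. [r5c9∈{7}] nothing but 7 survives at r5c9, so r5c9=7.
Step 23. [r2c4∈{5}] nothing but 5 survives at r2c4 ⇒ r2c4=5.
Step 24. [r2c9∈{2}] r2c9 is down to just 2, so r2c9=2.
Step 25. [r3c4∈{8}] r3c4's peers cover all but 8, so r3c4=8.
Step 26. [r2c5∈{1}] r2c5 has the single candidate 1 ⇒ r2c5=1.
Step 27. [r2c2∈{4}] r2c2 has the single candidate 4. So r2c2=4.
Step 28. [r3c2∈{2}] nothing but 2 survives at r3c2 ⇒ r3c2=2.
Step 29. [r6c6∈{7}] r6c6's peers cover all but 7 ⇒ r6c6=7.
Step 30. [r1c4∈{7}] r1c4 has the single candidate 7 ⇒ r1c4=7.
Step 31. [r8c7∈{4}] only 4 remains possible at r8c7. So r8c7=4.
Step 32. [r1c5∈{2}] only 2 remains possible at r1c5. So r1c5=2.
Step 33. [r4c8∈{6}] nothing but 6 survives at r4c8. So r4c8=6.
Step 34. [r7c6∈{8}] r7c6's peers cover all but 8. So r7c6=8.
Step 35. [r1c2∈{1}] r1c2 has the single candidate 1. So r1c2=1.
Step 36. [r5c2∈{9}] r5c2 has the single candidate 9. So r5c2=9.
Step 37. [r2c6∈{6}] nothing but 6 survives at r2c6. So r2c6=6.
Step 38. [r7c2∈{3}] r7c2's peers cover all but 3, so r7c2=3.
Step 39. [r4c2∈{7}] nothing but 7 survives at r4c2. So r4c2=7.
Step 40. [r9c9∈{1}] only 1 remains possible at r9c9 ⇒ r9c9=1.
Step 41. [r4c1∈{2}] r4c1's peers cover all but 2 ⇒ r4c1=2.
Step 42. [r6c4∈{3}] r6c4's peers cover all but 3 ⇒ r6c4=3.
Step 43. [r9c7∈{9}] r9c7 has the single candidate 9, so r9c7=9.
Step 44. [r7c7∈{2}] r7c7's peers cover all but 2 ⇒ r7c7=2.
Step 45. [r4c9∈{4}] nothing but 4 survives at r4c9, so r4c9=4.
Step 46. [r9c2∈{6}] only 6 remains possible at r9c2 ⇒ r9c2=6.
Step 47. [r3c6∈{4}] only 4 remains possible at r3c6. So r3c6=4.
Step 48. [r5c8∈{3}] nothing but 3 survives at r5c8 ⇒ r5c8=3.
Step 49. [r3c9∈{5}] only 5 remains possible at r3c9, so r3c9=5.
Step 50. [r6c3∈{1}] only 1 remains possible at r6c3. So r6c3=1.
Step 51. [r1c9∈{8}] r1c9's peers cover all but 8. So r1c9=8.
Step 52. [r7c8∈{5}] r7c8 is down to just 5. So r7c8=5.
Step 53. [r3c5∈{9}] r3c5's peers cover all but 9 ⇒ r3c5=9.

Answer: 9 1 5 7 2 3 6 4 8 / 3 4 8 5 1 6 7 9 2 / 7 2 6 8 9 4 3 1 5 / 2 7 3 9 8 1 5 6 4 / 8 9 4 2 6 5 1 3 7 / 6 5 1 3 4 7 8 2 9 / 4 3 9 1 7 8 2 5 6 / 1 8 2 6 5 9 4 7 3 / 5 6 7 4 3 2 9 8 1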